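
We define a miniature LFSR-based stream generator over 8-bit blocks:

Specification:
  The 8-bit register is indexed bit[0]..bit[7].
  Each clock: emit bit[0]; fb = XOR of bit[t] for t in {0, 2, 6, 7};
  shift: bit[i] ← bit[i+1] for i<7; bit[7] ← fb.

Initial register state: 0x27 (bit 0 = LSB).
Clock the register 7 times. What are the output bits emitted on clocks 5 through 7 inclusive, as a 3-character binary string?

010

reg_0 = 0x27
clock 1: out=1, reg = 0x13
clock 2: out=1, reg = 0x89
clock 3: out=1, reg = 0x44
clock 4: out=0, reg = 0x22
clock 5: out=0, reg = 0x11
clock 6: out=1, reg = 0x88
clock 7: out=0, reg = 0xC4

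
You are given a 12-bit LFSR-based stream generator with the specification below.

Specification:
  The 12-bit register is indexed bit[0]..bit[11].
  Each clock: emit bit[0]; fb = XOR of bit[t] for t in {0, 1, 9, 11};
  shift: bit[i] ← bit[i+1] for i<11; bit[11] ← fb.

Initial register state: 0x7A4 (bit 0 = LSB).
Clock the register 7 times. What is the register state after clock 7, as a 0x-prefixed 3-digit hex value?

0x36F

reg_0 = 0x7A4
clock 1: out=0, reg = 0xBD2
clock 2: out=0, reg = 0xDE9
clock 3: out=1, reg = 0x6F4
clock 4: out=0, reg = 0xB7A
clock 5: out=0, reg = 0xDBD
clock 6: out=1, reg = 0x6DE
clock 7: out=0, reg = 0x36F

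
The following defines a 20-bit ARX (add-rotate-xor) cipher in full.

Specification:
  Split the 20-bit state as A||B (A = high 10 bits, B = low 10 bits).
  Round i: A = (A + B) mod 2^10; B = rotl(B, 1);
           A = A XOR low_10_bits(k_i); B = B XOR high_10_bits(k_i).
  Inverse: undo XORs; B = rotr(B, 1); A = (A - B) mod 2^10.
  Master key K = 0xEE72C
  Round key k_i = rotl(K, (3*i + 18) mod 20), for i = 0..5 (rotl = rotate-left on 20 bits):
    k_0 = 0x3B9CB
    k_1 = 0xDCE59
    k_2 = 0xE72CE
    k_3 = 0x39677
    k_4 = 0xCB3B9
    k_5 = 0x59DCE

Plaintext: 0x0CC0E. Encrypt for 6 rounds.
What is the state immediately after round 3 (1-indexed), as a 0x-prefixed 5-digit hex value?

0x1CAB3

s_0 = plaintext = 0x0CC0E
s_1 = Round(s_0, k_0) = 0x628F2
s_2 = Round(s_1, k_1) = 0x09697
s_3 = Round(s_2, k_2) = 0x1CAB3
s_4 = Round(s_3, k_3) = 0x54982
s_5 = Round(s_4, k_4) = 0x5B428
s_6 = Round(s_5, k_5) = 0x16D37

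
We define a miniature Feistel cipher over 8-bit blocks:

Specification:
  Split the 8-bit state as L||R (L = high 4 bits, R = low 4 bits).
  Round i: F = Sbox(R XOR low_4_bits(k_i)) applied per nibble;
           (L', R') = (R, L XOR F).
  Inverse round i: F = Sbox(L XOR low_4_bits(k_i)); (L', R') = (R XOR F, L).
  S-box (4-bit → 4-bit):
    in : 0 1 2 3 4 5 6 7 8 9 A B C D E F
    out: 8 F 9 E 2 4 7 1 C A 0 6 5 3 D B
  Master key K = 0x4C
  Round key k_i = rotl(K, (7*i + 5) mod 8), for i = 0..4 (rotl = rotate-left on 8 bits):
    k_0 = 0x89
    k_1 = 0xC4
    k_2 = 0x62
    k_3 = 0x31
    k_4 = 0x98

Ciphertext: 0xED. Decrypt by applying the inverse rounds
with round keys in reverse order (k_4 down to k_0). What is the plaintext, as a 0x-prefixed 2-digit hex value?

s_0 = ciphertext = 0xED
s_1 = InvRound(s_0, k_4) = 0xAE
s_2 = InvRound(s_1, k_3) = 0x8A
s_3 = InvRound(s_2, k_2) = 0xA8
s_4 = InvRound(s_3, k_1) = 0x5A
s_5 = InvRound(s_4, k_0) = 0xF5

0xF5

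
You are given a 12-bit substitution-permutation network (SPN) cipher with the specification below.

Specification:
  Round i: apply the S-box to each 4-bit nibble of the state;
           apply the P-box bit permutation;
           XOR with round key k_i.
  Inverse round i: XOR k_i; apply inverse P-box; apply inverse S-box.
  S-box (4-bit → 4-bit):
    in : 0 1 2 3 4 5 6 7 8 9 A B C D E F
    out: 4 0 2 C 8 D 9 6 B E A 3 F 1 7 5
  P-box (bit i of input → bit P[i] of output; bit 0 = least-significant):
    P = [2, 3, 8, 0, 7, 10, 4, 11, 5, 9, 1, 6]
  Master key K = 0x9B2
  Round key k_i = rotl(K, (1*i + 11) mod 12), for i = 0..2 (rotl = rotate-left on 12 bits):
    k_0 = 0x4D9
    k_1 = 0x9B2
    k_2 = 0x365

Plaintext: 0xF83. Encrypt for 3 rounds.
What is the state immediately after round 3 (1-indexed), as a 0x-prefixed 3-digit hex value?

s_0 = plaintext = 0xF83
s_1 = Round(s_0, k_0) = 0x97A
s_2 = Round(s_1, k_1) = 0xFE9
s_3 = Round(s_2, k_2) = 0x6DE

0x6DE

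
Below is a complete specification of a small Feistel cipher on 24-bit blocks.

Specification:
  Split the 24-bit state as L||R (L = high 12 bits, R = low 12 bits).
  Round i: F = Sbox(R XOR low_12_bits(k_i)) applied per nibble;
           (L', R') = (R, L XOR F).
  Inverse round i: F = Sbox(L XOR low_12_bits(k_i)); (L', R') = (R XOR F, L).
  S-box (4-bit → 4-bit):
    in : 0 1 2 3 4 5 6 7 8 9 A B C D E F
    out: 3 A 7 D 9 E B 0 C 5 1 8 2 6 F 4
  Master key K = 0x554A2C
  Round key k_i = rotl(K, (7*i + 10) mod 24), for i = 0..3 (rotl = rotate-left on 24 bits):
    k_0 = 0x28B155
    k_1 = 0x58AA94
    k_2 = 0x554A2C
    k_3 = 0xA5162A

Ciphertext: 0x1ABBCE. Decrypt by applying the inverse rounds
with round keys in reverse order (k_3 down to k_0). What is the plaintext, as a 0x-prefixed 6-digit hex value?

s_0 = ciphertext = 0x1ABBCE
s_1 = InvRound(s_0, k_3) = 0xB041AB
s_2 = InvRound(s_1, k_2) = 0xBD7B04
s_3 = InvRound(s_2, k_1) = 0x199BD7
s_4 = InvRound(s_3, k_0) = 0x8F5199

0x8F5199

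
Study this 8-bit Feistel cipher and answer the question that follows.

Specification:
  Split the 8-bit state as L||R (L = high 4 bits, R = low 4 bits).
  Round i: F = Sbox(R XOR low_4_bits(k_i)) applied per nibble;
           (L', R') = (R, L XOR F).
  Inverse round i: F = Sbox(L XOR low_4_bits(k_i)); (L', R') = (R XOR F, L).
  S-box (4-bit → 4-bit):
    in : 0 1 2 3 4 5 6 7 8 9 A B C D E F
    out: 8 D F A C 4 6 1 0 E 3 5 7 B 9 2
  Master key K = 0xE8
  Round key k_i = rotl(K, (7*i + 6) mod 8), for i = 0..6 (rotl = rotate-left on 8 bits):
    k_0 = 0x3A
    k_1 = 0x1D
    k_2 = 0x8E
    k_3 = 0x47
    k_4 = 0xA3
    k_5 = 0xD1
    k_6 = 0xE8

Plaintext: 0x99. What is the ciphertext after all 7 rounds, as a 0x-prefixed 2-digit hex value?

0xEC

s_0 = plaintext = 0x99
s_1 = Round(s_0, k_0) = 0x93
s_2 = Round(s_1, k_1) = 0x30
s_3 = Round(s_2, k_2) = 0x0A
s_4 = Round(s_3, k_3) = 0xAB
s_5 = Round(s_4, k_4) = 0xBA
s_6 = Round(s_5, k_5) = 0xAE
s_7 = Round(s_6, k_6) = 0xEC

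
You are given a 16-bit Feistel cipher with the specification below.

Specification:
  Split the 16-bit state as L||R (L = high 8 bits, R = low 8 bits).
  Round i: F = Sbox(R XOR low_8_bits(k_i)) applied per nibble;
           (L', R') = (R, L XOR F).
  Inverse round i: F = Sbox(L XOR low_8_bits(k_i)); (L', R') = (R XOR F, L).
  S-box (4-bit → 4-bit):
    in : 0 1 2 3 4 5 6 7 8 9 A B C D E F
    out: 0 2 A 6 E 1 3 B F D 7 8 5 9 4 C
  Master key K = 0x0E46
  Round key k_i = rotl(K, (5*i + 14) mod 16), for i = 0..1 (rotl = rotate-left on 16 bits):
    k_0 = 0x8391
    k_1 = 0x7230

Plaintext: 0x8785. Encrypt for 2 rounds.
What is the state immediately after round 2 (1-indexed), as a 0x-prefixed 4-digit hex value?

0xA958

s_0 = plaintext = 0x8785
s_1 = Round(s_0, k_0) = 0x85A9
s_2 = Round(s_1, k_1) = 0xA958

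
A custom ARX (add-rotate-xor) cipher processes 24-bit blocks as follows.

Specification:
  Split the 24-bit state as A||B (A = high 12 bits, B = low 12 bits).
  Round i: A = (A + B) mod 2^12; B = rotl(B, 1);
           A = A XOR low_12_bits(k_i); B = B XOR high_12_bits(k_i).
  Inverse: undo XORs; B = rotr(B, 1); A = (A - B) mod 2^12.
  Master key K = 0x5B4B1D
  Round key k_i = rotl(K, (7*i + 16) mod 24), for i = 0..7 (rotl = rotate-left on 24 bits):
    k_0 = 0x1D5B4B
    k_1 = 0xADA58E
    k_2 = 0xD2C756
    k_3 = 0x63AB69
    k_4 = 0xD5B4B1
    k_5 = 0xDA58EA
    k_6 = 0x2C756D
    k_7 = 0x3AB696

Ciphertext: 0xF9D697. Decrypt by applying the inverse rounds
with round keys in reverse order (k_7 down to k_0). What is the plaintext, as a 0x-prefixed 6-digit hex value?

s_0 = ciphertext = 0xF9D697
s_1 = InvRound(s_0, k_7) = 0x66D29E
s_2 = InvRound(s_1, k_6) = 0xAD482C
s_3 = InvRound(s_2, k_5) = 0x77AAC4
s_4 = InvRound(s_3, k_4) = 0x7FCBCF
s_5 = InvRound(s_4, k_3) = 0xD9BEFA
s_6 = InvRound(s_5, k_2) = 0x8E21EB
s_7 = InvRound(s_6, k_1) = 0xFD4D98
s_8 = InvRound(s_7, k_0) = 0x679E26

0x679E26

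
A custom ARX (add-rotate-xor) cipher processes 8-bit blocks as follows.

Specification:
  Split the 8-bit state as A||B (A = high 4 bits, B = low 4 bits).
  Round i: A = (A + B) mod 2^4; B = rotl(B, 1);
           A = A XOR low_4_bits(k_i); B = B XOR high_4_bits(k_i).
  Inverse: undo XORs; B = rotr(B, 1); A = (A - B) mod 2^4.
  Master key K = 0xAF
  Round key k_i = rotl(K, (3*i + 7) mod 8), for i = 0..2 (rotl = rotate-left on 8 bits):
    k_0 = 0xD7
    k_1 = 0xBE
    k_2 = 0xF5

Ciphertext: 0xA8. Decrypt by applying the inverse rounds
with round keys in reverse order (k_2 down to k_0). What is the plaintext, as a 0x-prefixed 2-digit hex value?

s_0 = ciphertext = 0xA8
s_1 = InvRound(s_0, k_2) = 0x4B
s_2 = InvRound(s_1, k_1) = 0xA0
s_3 = InvRound(s_2, k_0) = 0xFE

0xFE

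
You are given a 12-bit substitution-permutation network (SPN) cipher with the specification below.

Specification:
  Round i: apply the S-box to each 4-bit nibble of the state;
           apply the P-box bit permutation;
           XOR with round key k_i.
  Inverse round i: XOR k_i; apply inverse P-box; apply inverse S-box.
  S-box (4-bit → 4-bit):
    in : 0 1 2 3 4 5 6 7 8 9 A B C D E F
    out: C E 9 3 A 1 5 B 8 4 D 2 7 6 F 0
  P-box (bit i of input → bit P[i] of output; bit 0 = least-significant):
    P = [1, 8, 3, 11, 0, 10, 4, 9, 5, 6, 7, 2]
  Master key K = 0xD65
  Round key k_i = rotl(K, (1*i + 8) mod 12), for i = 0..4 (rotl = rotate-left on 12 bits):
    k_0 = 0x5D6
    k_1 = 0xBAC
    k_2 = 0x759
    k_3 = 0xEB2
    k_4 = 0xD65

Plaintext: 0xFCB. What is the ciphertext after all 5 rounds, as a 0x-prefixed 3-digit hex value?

0xDDF

s_0 = plaintext = 0xFCB
s_1 = Round(s_0, k_0) = 0x0C7
s_2 = Round(s_1, k_1) = 0x63B
s_3 = Round(s_2, k_2) = 0x2F8
s_4 = Round(s_3, k_3) = 0x696
s_5 = Round(s_4, k_4) = 0xDDF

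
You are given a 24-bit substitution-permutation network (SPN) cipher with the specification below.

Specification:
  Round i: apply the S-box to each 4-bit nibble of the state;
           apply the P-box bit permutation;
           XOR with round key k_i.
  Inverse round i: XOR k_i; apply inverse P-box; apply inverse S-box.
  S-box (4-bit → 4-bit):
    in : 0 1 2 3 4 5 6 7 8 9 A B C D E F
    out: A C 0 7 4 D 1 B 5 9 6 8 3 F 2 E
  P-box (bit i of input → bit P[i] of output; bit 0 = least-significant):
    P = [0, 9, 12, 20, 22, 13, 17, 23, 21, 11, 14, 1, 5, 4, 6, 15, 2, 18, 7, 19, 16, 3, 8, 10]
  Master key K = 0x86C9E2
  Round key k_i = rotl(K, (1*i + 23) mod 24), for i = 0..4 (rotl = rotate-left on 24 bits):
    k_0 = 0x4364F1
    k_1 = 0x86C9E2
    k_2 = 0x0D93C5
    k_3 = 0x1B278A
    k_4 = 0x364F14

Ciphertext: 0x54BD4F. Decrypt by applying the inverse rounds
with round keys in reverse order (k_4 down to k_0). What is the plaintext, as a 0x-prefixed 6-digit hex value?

0xE2F99C

s_0 = ciphertext = 0x54BD4F
s_1 = InvRound(s_0, k_4) = 0xE2F533
s_2 = InvRound(s_1, k_3) = 0xC1789D
s_3 = InvRound(s_2, k_2) = 0xA0FA7E
s_4 = InvRound(s_3, k_1) = 0xA3E6AA
s_5 = InvRound(s_4, k_0) = 0xE2F99C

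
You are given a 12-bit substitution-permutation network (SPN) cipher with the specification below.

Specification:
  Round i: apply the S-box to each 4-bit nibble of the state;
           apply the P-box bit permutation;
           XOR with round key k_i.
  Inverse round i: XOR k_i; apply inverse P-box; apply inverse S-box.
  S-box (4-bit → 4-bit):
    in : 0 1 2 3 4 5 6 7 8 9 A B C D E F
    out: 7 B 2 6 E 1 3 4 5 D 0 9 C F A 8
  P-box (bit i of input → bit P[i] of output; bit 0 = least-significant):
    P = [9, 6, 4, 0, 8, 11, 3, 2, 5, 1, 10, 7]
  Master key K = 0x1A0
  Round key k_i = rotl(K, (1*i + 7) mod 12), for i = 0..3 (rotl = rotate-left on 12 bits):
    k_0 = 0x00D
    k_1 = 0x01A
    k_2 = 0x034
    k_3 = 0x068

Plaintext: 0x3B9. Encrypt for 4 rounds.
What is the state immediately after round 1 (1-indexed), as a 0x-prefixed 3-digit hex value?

0x71A

s_0 = plaintext = 0x3B9
s_1 = Round(s_0, k_0) = 0x71A
s_2 = Round(s_1, k_1) = 0xD1E
s_3 = Round(s_2, k_2) = 0xDD3
s_4 = Round(s_3, k_3) = 0xD96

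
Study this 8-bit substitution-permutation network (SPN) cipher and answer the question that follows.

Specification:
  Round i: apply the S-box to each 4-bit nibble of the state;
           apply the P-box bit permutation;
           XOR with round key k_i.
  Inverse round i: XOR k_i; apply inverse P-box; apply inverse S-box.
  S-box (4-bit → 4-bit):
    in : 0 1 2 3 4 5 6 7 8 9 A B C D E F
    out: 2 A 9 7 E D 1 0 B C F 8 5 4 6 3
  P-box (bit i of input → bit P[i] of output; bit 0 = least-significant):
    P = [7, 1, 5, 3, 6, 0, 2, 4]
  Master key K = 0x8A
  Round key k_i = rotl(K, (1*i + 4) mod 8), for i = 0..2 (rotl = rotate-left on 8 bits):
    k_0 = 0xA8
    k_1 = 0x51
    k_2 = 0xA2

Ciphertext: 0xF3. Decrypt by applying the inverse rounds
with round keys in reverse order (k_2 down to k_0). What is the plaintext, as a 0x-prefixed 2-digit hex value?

s_0 = ciphertext = 0xF3
s_1 = InvRound(s_0, k_2) = 0x87
s_2 = InvRound(s_1, k_1) = 0x5F
s_3 = InvRound(s_2, k_0) = 0xA3

0xA3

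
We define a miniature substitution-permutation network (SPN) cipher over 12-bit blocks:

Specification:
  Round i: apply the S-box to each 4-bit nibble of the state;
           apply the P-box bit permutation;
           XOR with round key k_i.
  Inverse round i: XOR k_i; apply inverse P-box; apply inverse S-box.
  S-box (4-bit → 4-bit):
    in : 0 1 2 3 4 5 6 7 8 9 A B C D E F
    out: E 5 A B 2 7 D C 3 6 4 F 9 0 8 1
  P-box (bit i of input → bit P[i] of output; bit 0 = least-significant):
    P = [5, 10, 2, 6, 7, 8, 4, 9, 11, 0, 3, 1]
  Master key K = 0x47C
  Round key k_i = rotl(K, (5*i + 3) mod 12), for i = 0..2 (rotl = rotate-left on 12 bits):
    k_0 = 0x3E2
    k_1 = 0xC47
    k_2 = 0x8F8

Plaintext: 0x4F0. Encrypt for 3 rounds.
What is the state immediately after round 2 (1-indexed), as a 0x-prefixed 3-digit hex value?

s_0 = plaintext = 0x4F0
s_1 = Round(s_0, k_0) = 0x727
s_2 = Round(s_1, k_1) = 0xF09
s_3 = Round(s_2, k_2) = 0x7EC

0xF09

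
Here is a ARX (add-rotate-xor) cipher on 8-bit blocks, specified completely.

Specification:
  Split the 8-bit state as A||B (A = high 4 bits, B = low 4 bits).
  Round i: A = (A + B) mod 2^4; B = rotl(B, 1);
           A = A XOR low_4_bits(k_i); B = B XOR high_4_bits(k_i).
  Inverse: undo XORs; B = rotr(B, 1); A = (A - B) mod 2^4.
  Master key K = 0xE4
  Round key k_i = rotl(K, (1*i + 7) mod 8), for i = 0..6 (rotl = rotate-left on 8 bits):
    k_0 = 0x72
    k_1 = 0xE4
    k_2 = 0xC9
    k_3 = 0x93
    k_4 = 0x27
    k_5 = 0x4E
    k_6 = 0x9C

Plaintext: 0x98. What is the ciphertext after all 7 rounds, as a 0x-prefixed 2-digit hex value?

s_0 = plaintext = 0x98
s_1 = Round(s_0, k_0) = 0x36
s_2 = Round(s_1, k_1) = 0xD2
s_3 = Round(s_2, k_2) = 0x68
s_4 = Round(s_3, k_3) = 0xD8
s_5 = Round(s_4, k_4) = 0x23
s_6 = Round(s_5, k_5) = 0xB2
s_7 = Round(s_6, k_6) = 0x1D

0x1D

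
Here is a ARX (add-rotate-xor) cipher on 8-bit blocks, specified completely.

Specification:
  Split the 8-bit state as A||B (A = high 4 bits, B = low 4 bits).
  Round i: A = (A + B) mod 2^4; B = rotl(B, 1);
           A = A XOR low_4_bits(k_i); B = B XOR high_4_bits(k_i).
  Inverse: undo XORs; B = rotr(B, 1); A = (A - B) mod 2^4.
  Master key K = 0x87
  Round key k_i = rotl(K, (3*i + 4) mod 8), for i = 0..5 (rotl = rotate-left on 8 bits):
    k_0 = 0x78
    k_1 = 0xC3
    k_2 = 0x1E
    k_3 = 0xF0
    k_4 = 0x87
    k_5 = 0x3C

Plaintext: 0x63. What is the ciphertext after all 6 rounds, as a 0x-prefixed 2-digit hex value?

0x4B

s_0 = plaintext = 0x63
s_1 = Round(s_0, k_0) = 0x11
s_2 = Round(s_1, k_1) = 0x1E
s_3 = Round(s_2, k_2) = 0x1C
s_4 = Round(s_3, k_3) = 0xD6
s_5 = Round(s_4, k_4) = 0x44
s_6 = Round(s_5, k_5) = 0x4B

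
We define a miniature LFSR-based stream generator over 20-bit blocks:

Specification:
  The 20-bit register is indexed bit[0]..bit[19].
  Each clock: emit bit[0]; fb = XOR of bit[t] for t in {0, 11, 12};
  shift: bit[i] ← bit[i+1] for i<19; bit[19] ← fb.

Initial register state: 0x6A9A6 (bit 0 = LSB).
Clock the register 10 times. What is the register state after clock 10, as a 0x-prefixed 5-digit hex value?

0x865AA

reg_0 = 0x6A9A6
clock 1: out=0, reg = 0xB54D3
clock 2: out=1, reg = 0x5AA69
clock 3: out=1, reg = 0x2D534
clock 4: out=0, reg = 0x96A9A
clock 5: out=0, reg = 0xCB54D
clock 6: out=1, reg = 0x65AA6
clock 7: out=0, reg = 0x32D53
clock 8: out=1, reg = 0x196A9
clock 9: out=1, reg = 0x0CB54
clock 10: out=0, reg = 0x865AA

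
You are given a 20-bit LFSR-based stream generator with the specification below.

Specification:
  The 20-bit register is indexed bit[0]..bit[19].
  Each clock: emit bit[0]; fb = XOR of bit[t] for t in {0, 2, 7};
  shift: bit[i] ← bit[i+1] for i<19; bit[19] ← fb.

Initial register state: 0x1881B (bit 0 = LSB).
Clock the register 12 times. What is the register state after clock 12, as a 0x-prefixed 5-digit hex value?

0x90D18

reg_0 = 0x1881B
clock 1: out=1, reg = 0x8C40D
clock 2: out=1, reg = 0x46206
clock 3: out=0, reg = 0xA3103
clock 4: out=1, reg = 0xD1881
clock 5: out=1, reg = 0x68C40
clock 6: out=0, reg = 0x34620
clock 7: out=0, reg = 0x1A310
clock 8: out=0, reg = 0x0D188
clock 9: out=0, reg = 0x868C4
clock 10: out=0, reg = 0x43462
clock 11: out=0, reg = 0x21A31
clock 12: out=1, reg = 0x90D18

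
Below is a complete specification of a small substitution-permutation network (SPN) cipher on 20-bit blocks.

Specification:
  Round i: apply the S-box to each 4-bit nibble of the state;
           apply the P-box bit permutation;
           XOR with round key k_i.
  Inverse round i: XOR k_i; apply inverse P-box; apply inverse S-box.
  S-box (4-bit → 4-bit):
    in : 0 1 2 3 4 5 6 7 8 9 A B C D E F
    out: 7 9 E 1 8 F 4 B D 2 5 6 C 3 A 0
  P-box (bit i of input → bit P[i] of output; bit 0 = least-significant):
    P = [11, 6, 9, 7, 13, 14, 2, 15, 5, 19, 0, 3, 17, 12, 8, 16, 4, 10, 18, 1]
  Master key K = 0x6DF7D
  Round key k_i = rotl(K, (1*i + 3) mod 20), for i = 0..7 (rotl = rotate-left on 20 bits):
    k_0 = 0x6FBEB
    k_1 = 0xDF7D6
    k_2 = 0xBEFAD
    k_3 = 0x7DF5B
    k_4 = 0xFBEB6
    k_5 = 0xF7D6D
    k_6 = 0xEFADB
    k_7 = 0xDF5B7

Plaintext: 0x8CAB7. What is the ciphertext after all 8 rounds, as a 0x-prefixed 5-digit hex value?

s_0 = plaintext = 0x8CAB7
s_1 = Round(s_0, k_0) = 0x3B21C
s_2 = Round(s_1, k_1) = 0x5444F
s_3 = Round(s_2, k_2) = 0xE6BB7
s_4 = Round(s_3, k_3) = 0xF929C
s_5 = Round(s_4, k_4) = 0x7EC3F
s_6 = Round(s_5, k_5) = 0xE4976
s_7 = Round(s_6, k_6) = 0x71CD9
s_8 = Round(s_7, k_7) = 0xE91EC

0xE91EC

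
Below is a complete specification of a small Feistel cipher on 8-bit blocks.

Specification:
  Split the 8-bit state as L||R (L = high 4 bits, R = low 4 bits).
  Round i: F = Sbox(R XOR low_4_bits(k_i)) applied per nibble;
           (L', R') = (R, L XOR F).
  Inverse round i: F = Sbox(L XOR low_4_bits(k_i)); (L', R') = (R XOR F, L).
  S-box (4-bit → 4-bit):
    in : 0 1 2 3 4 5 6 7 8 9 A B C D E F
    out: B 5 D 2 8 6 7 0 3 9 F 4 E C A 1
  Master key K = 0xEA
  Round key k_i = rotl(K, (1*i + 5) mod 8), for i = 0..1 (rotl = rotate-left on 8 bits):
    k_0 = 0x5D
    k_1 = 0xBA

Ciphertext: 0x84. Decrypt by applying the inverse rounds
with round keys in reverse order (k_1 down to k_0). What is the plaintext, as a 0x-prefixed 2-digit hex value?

0x09

s_0 = ciphertext = 0x84
s_1 = InvRound(s_0, k_1) = 0x98
s_2 = InvRound(s_1, k_0) = 0x09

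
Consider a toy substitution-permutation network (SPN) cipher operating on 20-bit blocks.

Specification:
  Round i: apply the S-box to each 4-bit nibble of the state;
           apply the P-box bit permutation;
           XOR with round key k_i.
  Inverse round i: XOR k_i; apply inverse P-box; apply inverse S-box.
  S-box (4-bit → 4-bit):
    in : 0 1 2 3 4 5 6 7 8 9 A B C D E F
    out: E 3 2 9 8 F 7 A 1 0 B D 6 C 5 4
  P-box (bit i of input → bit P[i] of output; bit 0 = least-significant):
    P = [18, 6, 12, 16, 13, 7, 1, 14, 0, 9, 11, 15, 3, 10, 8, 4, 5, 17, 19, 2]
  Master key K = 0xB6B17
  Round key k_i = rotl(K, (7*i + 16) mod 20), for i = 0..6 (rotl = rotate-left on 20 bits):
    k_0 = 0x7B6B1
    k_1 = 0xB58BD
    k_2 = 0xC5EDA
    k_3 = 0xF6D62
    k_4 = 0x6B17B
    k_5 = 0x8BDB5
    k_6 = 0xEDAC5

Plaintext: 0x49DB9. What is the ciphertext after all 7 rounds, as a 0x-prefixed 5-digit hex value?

s_0 = plaintext = 0x49DB9
s_1 = Round(s_0, k_0) = 0x75EB7
s_2 = Round(s_1, k_1) = 0x835E2
s_3 = Round(s_2, k_2) = 0xCF4A1
s_4 = Round(s_3, k_3) = 0x18CA2
s_5 = Round(s_4, k_4) = 0x4DB93
s_6 = Round(s_5, k_5) = 0xD34A0
s_7 = Round(s_6, k_6) = 0x72A19

0x72A19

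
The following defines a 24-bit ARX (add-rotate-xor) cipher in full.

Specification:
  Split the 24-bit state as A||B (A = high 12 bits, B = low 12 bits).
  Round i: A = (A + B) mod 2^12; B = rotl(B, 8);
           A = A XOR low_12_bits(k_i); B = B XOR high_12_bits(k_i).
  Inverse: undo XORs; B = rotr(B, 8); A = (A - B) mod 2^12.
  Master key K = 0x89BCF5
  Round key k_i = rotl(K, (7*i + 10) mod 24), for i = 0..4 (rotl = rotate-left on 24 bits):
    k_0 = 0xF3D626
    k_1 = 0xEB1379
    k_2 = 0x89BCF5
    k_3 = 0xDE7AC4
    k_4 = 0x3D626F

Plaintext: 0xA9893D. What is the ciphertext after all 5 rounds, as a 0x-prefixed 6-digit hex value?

s_0 = plaintext = 0xA9893D
s_1 = Round(s_0, k_0) = 0x5F32AE
s_2 = Round(s_1, k_1) = 0xBD809B
s_3 = Round(s_2, k_2) = 0x086392
s_4 = Round(s_3, k_3) = 0xEDCFDE
s_5 = Round(s_4, k_4) = 0xCD5D2B

0xCD5D2B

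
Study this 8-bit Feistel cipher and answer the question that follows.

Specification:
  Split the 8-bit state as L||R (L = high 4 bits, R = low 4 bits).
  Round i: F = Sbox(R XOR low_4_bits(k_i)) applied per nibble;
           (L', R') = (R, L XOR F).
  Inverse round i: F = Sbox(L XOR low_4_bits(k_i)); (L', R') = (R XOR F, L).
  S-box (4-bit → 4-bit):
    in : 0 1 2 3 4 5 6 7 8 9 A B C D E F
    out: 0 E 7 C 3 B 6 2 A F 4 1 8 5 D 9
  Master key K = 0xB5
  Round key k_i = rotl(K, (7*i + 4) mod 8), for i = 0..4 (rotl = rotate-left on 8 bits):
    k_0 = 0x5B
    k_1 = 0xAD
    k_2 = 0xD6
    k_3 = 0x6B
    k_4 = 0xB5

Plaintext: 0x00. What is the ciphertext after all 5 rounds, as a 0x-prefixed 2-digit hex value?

s_0 = plaintext = 0x00
s_1 = Round(s_0, k_0) = 0x01
s_2 = Round(s_1, k_1) = 0x18
s_3 = Round(s_2, k_2) = 0x8C
s_4 = Round(s_3, k_3) = 0xCA
s_5 = Round(s_4, k_4) = 0xA5

0xA5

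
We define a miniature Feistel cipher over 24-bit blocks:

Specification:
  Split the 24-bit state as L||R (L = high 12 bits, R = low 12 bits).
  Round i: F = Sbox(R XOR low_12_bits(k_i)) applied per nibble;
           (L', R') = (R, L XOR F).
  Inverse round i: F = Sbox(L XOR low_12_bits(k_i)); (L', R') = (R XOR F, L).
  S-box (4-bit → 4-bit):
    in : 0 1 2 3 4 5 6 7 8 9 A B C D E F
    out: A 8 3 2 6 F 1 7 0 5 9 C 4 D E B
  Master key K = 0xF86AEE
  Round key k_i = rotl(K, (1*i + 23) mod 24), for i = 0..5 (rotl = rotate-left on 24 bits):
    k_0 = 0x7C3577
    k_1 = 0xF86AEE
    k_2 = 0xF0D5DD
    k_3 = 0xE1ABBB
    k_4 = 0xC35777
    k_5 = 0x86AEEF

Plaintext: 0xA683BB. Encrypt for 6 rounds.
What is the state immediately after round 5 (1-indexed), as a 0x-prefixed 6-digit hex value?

s_0 = plaintext = 0xA683BB
s_1 = Round(s_0, k_0) = 0x3BBB2C
s_2 = Round(s_1, k_1) = 0xB2CBF8
s_3 = Round(s_2, k_2) = 0xBF8513
s_4 = Round(s_3, k_3) = 0x513568
s_5 = Round(s_4, k_4) = 0x568698
s_6 = Round(s_5, k_5) = 0x69851F

0x568698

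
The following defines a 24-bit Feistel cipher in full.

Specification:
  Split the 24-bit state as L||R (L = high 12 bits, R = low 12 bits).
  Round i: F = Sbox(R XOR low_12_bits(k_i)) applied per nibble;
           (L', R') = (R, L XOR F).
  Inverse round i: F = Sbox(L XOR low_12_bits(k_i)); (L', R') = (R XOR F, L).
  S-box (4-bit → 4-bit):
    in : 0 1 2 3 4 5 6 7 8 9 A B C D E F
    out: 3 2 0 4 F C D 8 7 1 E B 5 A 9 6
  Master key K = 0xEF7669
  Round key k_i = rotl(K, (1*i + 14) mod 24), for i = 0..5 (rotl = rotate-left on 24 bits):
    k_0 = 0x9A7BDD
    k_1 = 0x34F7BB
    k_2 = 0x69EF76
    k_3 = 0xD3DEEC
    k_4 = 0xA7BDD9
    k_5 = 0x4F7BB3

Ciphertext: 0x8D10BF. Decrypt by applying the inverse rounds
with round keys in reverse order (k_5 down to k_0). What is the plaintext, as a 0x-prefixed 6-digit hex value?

s_0 = ciphertext = 0x8D10BF
s_1 = InvRound(s_0, k_5) = 0x46F8D1
s_2 = InvRound(s_1, k_4) = 0x96C46F
s_3 = InvRound(s_2, k_3) = 0xC1C96C
s_4 = InvRound(s_3, k_2) = 0xDB2C1C
s_5 = InvRound(s_4, k_1) = 0x22DDB2
s_6 = InvRound(s_5, k_0) = 0xCD122D

0xCD122D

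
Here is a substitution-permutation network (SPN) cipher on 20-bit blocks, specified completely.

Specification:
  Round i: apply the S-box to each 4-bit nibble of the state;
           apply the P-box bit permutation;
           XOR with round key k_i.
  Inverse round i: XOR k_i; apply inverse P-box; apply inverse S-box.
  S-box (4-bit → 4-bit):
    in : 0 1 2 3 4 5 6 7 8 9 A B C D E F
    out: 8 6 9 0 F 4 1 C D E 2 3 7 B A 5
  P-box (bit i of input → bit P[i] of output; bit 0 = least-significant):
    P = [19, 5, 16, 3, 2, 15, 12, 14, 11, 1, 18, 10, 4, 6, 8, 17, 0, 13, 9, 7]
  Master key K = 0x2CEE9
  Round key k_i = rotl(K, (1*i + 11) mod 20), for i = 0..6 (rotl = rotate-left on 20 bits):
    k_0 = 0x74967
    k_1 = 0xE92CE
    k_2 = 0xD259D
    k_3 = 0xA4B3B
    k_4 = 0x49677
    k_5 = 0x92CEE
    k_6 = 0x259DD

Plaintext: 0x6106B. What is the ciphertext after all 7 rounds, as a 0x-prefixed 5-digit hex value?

s_0 = plaintext = 0x6106B
s_1 = Round(s_0, k_0) = 0xF4C02
s_2 = Round(s_1, k_1) = 0x0D995
s_3 = Round(s_2, k_2) = 0xAF14F
s_4 = Round(s_3, k_3) = 0x7BA2D
s_5 = Round(s_4, k_4) = 0xCD489
s_6 = Round(s_5, k_5) = 0xE5291
s_7 = Round(s_6, k_6) = 0x3A47D

0x3A47D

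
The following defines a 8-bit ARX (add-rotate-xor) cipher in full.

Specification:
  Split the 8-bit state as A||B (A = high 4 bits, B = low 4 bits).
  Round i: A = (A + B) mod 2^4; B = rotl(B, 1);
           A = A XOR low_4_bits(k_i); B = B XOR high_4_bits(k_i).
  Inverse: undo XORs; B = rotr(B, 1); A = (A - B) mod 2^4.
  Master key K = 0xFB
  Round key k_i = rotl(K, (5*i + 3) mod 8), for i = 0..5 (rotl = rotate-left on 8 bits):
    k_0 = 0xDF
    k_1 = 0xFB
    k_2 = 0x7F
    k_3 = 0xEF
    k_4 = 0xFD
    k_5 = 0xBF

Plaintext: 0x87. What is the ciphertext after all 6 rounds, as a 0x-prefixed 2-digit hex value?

s_0 = plaintext = 0x87
s_1 = Round(s_0, k_0) = 0x03
s_2 = Round(s_1, k_1) = 0x89
s_3 = Round(s_2, k_2) = 0xE4
s_4 = Round(s_3, k_3) = 0xD6
s_5 = Round(s_4, k_4) = 0xE3
s_6 = Round(s_5, k_5) = 0xED

0xED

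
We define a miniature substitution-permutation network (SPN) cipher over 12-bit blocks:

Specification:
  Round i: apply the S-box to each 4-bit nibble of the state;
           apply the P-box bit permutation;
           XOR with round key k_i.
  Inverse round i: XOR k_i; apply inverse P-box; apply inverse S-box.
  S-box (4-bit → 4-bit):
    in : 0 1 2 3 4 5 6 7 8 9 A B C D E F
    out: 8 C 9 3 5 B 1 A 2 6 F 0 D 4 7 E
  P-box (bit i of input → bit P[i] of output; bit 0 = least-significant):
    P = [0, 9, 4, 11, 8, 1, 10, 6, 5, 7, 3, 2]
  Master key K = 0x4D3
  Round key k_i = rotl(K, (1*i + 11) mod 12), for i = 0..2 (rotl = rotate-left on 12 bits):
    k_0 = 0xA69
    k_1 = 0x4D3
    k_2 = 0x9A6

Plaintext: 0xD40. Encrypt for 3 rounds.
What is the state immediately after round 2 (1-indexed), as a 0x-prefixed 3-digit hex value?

0xD47

s_0 = plaintext = 0xD40
s_1 = Round(s_0, k_0) = 0x761
s_2 = Round(s_1, k_1) = 0xD47
s_3 = Round(s_2, k_2) = 0x6AE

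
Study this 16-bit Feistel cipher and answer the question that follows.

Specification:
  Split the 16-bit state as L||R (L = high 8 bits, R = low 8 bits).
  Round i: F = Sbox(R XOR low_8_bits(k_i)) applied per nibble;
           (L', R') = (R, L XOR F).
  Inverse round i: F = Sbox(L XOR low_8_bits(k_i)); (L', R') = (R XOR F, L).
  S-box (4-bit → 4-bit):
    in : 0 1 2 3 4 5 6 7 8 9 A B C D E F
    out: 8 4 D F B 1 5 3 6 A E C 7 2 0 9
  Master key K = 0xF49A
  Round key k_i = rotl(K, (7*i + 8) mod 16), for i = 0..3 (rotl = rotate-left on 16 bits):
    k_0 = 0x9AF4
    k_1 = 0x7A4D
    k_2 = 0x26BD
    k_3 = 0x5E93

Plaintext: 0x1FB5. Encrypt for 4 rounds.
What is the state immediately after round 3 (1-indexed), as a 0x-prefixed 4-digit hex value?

s_0 = plaintext = 0x1FB5
s_1 = Round(s_0, k_0) = 0xB5AB
s_2 = Round(s_1, k_1) = 0xABB0
s_3 = Round(s_2, k_2) = 0xB029
s_4 = Round(s_3, k_3) = 0x297E

0xB029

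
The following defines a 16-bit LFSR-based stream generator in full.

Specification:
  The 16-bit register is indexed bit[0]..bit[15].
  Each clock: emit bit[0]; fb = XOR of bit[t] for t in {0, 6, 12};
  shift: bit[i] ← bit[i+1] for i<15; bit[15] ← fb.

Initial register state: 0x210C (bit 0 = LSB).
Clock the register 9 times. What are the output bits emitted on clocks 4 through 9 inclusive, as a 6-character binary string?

100001

reg_0 = 0x210C
clock 1: out=0, reg = 0x1086
clock 2: out=0, reg = 0x8843
clock 3: out=1, reg = 0x4421
clock 4: out=1, reg = 0xA210
clock 5: out=0, reg = 0x5108
clock 6: out=0, reg = 0xA884
clock 7: out=0, reg = 0x5442
clock 8: out=0, reg = 0x2A21
clock 9: out=1, reg = 0x9510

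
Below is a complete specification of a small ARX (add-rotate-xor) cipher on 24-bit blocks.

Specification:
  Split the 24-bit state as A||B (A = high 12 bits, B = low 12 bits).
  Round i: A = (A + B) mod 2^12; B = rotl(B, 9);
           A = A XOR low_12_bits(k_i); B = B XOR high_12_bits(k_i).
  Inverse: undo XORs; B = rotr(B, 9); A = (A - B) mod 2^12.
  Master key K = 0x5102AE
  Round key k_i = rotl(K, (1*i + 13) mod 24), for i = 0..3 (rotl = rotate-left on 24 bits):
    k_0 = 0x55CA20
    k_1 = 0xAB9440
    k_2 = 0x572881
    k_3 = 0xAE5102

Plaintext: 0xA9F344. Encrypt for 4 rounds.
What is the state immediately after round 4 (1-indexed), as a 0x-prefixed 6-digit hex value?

0x76A987

s_0 = plaintext = 0xA9F344
s_1 = Round(s_0, k_0) = 0x7C3D34
s_2 = Round(s_1, k_1) = 0x0B731F
s_3 = Round(s_2, k_2) = 0xB57B11
s_4 = Round(s_3, k_3) = 0x76A987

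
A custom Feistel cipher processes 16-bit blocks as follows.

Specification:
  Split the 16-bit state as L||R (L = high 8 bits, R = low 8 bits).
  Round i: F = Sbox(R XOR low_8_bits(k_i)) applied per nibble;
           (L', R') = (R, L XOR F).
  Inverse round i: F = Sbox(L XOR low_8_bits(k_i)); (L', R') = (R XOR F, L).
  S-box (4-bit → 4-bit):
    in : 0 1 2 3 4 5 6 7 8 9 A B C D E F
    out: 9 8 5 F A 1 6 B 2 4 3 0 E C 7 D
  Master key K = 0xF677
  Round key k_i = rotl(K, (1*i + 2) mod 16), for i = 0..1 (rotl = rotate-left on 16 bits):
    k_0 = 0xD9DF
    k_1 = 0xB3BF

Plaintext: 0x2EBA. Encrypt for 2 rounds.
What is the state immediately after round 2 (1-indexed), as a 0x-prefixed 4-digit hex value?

0x4F63

s_0 = plaintext = 0x2EBA
s_1 = Round(s_0, k_0) = 0xBA4F
s_2 = Round(s_1, k_1) = 0x4F63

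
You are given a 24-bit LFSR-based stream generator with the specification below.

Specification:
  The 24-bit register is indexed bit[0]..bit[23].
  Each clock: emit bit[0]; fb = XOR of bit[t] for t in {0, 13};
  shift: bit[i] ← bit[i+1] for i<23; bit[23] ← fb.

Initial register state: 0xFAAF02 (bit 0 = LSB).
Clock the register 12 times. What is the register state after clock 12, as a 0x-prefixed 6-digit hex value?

0x0D7FAA

reg_0 = 0xFAAF02
clock 1: out=0, reg = 0xFD5781
clock 2: out=1, reg = 0xFEABC0
clock 3: out=0, reg = 0xFF55E0
clock 4: out=0, reg = 0x7FAAF0
clock 5: out=0, reg = 0xBFD578
clock 6: out=0, reg = 0x5FEABC
clock 7: out=0, reg = 0xAFF55E
clock 8: out=0, reg = 0xD7FAAF
clock 9: out=1, reg = 0x6BFD57
clock 10: out=1, reg = 0x35FEAB
clock 11: out=1, reg = 0x1AFF55
clock 12: out=1, reg = 0x0D7FAA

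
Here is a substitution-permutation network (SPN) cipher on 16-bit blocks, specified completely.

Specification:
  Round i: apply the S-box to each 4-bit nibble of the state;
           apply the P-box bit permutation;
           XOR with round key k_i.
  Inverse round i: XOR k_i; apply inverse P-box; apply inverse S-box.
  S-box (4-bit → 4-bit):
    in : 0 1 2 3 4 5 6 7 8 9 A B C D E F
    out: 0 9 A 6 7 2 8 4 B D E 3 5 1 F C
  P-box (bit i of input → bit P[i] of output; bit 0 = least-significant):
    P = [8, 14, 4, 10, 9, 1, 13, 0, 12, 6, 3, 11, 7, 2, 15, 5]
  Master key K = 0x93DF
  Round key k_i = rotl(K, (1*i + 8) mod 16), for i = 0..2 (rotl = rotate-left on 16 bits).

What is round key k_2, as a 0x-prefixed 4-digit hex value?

0x7E4F

K = 0x93DF
k_0 = rotl(K, (1*0+8) mod 16) = rotl(K, 8) = 0xDF93
k_1 = rotl(K, (1*1+8) mod 16) = rotl(K, 9) = 0xBF27
k_2 = rotl(K, (1*2+8) mod 16) = rotl(K, 10) = 0x7E4F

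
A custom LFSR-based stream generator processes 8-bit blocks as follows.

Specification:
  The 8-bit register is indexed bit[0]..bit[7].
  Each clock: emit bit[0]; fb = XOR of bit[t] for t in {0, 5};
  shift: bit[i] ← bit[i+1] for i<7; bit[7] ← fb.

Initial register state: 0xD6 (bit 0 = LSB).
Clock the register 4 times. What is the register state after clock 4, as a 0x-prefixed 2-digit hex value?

0x0D

reg_0 = 0xD6
clock 1: out=0, reg = 0x6B
clock 2: out=1, reg = 0x35
clock 3: out=1, reg = 0x1A
clock 4: out=0, reg = 0x0D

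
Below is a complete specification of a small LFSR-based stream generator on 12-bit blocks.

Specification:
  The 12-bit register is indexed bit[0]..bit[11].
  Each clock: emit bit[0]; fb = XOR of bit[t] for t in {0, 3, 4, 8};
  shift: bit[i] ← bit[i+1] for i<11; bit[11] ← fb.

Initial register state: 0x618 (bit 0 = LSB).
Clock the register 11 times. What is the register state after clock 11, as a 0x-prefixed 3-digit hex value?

0xAF8

reg_0 = 0x618
clock 1: out=0, reg = 0x30C
clock 2: out=0, reg = 0x186
clock 3: out=0, reg = 0x8C3
clock 4: out=1, reg = 0xC61
clock 5: out=1, reg = 0xE30
clock 6: out=0, reg = 0xF18
clock 7: out=0, reg = 0xF8C
clock 8: out=0, reg = 0x7C6
clock 9: out=0, reg = 0xBE3
clock 10: out=1, reg = 0x5F1
clock 11: out=1, reg = 0xAF8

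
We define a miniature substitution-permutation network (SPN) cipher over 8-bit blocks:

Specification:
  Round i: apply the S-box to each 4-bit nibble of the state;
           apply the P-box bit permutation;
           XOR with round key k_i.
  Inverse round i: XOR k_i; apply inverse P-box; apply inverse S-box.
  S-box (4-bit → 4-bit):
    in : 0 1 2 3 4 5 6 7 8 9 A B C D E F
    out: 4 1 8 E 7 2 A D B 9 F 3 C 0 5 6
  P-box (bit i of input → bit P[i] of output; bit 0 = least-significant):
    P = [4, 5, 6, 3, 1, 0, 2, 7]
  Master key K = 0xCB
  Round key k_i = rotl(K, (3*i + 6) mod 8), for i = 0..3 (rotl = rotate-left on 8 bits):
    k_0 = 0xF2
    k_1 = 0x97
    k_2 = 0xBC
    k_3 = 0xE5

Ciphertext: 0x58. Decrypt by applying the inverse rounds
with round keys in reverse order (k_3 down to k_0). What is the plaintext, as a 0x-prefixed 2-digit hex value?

0x3F

s_0 = ciphertext = 0x58
s_1 = InvRound(s_0, k_3) = 0x38
s_2 = InvRound(s_1, k_2) = 0xCD
s_3 = InvRound(s_2, k_1) = 0x17
s_4 = InvRound(s_3, k_0) = 0x3F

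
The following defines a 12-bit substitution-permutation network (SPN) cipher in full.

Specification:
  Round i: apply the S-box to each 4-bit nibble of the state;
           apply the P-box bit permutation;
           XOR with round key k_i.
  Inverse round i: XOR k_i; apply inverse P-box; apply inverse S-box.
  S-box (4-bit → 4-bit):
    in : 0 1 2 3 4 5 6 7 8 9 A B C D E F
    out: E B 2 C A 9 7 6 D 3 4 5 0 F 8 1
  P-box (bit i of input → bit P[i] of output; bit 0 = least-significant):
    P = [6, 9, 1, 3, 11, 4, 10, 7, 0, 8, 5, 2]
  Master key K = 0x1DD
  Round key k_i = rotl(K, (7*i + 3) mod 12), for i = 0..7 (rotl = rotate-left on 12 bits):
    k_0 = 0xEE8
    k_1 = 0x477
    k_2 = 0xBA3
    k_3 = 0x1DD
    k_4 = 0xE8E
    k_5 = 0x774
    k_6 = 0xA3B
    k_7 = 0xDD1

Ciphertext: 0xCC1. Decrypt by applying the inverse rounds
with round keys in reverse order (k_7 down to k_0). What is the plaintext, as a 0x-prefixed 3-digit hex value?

0x4D9

s_0 = ciphertext = 0xCC1
s_1 = InvRound(s_0, k_7) = 0x22C
s_2 = InvRound(s_1, k_6) = 0x59A
s_3 = InvRound(s_2, k_5) = 0x3ED
s_4 = InvRound(s_3, k_4) = 0x6BB
s_5 = InvRound(s_4, k_3) = 0x0A6
s_6 = InvRound(s_5, k_2) = 0x1F2
s_7 = InvRound(s_6, k_1) = 0x13C
s_8 = InvRound(s_7, k_0) = 0x4D9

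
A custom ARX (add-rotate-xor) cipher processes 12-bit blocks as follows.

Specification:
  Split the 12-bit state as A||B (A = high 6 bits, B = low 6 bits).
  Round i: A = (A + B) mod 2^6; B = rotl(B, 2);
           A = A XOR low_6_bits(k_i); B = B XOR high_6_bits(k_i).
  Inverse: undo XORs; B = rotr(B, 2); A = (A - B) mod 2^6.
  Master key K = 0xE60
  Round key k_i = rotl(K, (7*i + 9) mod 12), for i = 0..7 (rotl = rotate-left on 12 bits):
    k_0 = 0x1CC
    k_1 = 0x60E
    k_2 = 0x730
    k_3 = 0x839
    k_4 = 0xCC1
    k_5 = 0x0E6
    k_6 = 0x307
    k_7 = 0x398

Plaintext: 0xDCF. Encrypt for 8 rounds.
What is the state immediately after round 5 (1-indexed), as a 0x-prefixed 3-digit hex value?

0xE41

s_0 = plaintext = 0xDCF
s_1 = Round(s_0, k_0) = 0x2BB
s_2 = Round(s_1, k_1) = 0x2F7
s_3 = Round(s_2, k_2) = 0xC83
s_4 = Round(s_3, k_3) = 0x32C
s_5 = Round(s_4, k_4) = 0xE41
s_6 = Round(s_5, k_5) = 0x707
s_7 = Round(s_6, k_6) = 0x910
s_8 = Round(s_7, k_7) = 0xB0F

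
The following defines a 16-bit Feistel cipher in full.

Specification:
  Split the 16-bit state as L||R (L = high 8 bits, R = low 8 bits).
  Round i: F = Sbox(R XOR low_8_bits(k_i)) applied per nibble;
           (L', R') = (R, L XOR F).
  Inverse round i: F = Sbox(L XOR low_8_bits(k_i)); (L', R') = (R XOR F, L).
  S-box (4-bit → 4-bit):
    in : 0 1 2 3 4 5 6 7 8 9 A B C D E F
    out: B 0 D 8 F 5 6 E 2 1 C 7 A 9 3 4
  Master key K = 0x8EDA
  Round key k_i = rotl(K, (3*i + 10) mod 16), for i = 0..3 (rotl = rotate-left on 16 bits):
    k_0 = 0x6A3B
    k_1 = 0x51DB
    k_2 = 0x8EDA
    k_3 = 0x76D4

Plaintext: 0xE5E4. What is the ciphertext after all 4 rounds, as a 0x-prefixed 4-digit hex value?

0x3C1A

s_0 = plaintext = 0xE5E4
s_1 = Round(s_0, k_0) = 0xE471
s_2 = Round(s_1, k_1) = 0x7128
s_3 = Round(s_2, k_2) = 0x283C
s_4 = Round(s_3, k_3) = 0x3C1A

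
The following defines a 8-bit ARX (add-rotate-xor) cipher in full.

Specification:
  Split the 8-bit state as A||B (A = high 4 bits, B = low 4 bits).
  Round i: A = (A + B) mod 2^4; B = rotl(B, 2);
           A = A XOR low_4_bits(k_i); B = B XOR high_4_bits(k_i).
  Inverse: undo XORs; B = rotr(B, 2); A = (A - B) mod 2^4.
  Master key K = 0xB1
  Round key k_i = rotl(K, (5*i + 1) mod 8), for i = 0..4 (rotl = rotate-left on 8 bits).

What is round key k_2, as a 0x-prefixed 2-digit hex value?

0x8D

K = 0xB1
k_0 = rotl(K, (5*0+1) mod 8) = rotl(K, 1) = 0x63
k_1 = rotl(K, (5*1+1) mod 8) = rotl(K, 6) = 0x6C
k_2 = rotl(K, (5*2+1) mod 8) = rotl(K, 3) = 0x8D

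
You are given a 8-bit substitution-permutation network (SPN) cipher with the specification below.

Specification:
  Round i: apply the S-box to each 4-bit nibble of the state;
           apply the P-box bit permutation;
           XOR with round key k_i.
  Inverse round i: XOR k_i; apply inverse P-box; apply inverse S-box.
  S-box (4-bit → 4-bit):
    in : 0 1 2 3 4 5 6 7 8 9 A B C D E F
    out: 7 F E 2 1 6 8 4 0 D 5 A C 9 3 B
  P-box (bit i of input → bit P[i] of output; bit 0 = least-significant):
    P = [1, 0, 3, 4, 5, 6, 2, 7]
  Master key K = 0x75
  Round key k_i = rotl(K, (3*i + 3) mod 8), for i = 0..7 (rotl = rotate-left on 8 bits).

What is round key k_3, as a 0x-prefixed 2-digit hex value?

K = 0x75
k_0 = rotl(K, (3*0+3) mod 8) = rotl(K, 3) = 0xAB
k_1 = rotl(K, (3*1+3) mod 8) = rotl(K, 6) = 0x5D
k_2 = rotl(K, (3*2+3) mod 8) = rotl(K, 1) = 0xEA
k_3 = rotl(K, (3*3+3) mod 8) = rotl(K, 4) = 0x57

0x57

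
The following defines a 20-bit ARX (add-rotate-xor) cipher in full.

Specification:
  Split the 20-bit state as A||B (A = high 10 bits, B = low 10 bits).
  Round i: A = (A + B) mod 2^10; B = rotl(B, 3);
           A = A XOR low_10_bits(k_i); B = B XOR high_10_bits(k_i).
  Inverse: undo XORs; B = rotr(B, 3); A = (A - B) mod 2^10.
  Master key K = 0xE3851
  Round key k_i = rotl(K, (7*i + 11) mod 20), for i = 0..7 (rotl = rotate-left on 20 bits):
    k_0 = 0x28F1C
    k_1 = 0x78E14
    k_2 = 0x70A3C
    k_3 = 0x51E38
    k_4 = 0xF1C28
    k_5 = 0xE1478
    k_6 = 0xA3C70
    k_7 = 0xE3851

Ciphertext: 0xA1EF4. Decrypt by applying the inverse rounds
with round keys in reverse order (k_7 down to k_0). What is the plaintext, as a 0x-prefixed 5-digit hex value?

s_0 = ciphertext = 0xA1EF4
s_1 = InvRound(s_0, k_7) = 0x69D2F
s_2 = InvRound(s_1, k_6) = 0x58C74
s_3 = InvRound(s_2, k_5) = 0x074FE
s_4 = InvRound(s_3, k_4) = 0xD38E7
s_5 = InvRound(s_4, k_3) = 0x50834
s_6 = InvRound(s_5, k_2) = 0x1033E
s_7 = InvRound(s_6, k_1) = 0xDE6DB
s_8 = InvRound(s_7, k_0) = 0x0584F

0x0584F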